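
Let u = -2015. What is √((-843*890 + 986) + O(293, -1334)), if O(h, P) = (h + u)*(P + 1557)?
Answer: I*√1133290 ≈ 1064.6*I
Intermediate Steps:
O(h, P) = (-2015 + h)*(1557 + P) (O(h, P) = (h - 2015)*(P + 1557) = (-2015 + h)*(1557 + P))
√((-843*890 + 986) + O(293, -1334)) = √((-843*890 + 986) + (-3137355 - 2015*(-1334) + 1557*293 - 1334*293)) = √((-750270 + 986) + (-3137355 + 2688010 + 456201 - 390862)) = √(-749284 - 384006) = √(-1133290) = I*√1133290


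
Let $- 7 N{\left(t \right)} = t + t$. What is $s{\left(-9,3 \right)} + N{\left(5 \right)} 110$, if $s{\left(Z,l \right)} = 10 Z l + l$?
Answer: $- \frac{2969}{7} \approx -424.14$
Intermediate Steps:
$N{\left(t \right)} = - \frac{2 t}{7}$ ($N{\left(t \right)} = - \frac{t + t}{7} = - \frac{2 t}{7}$)
$s{\left(Z,l \right)} = l + 10 Z l$ ($s{\left(Z,l \right)} = 10 Z l + l = l + 10 Z l$)
$s{\left(-9,3 \right)} + N{\left(5 \right)} 110 = 3 \left(1 + 10 \left(-9\right)\right) + \left(- \frac{2}{7}\right) 5 \cdot 110 = 3 \left(1 - 90\right) - \frac{1100}{7} = 3 \left(-89\right) - \frac{1100}{7} = -267 - \frac{1100}{7} = - \frac{2969}{7}$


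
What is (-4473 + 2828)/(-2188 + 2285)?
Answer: -1645/97 ≈ -16.959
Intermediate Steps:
(-4473 + 2828)/(-2188 + 2285) = -1645/97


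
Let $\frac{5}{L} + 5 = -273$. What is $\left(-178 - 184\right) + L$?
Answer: $- \frac{100641}{278} \approx -362.02$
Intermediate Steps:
$L = - \frac{5}{278}$ ($L = \frac{5}{-5 - 273} = \frac{5}{-278} = 5 \left(- \frac{1}{278}\right) = - \frac{5}{278} \approx -0.017986$)
$\left(-178 - 184\right) + L = \left(-178 - 184\right) - \frac{5}{278} = -362 - \frac{5}{278} = - \frac{100641}{278}$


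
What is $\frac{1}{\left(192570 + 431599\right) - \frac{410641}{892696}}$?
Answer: $\frac{127528}{79598965569} \approx 1.6021 \cdot 10^{-6}$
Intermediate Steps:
$\frac{1}{\left(192570 + 431599\right) - \frac{410641}{892696}} = \frac{1}{624169 - \frac{58663}{127528}} = \frac{1}{\frac{79598965569}{127528}} = \frac{127528}{79598965569}$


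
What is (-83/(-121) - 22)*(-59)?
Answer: 152161/121 ≈ 1257.5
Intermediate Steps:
(-83/(-121) - 22)*(-59) = (-83*(-1/121) - 22)*(-59) = (83/121 - 22)*(-59) = -2579/121*(-59) = 152161/121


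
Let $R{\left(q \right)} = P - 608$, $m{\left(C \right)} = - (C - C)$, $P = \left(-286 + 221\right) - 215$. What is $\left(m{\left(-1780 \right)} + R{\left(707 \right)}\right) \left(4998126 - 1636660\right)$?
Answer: $-2984981808$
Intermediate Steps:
$P = -280$ ($P = -65 - 215 = -280$)
$m{\left(C \right)} = 0$ ($m{\left(C \right)} = \left(-1\right) 0 = 0$)
$R{\left(q \right)} = -888$ ($R{\left(q \right)} = -280 - 608 = -888$)
$\left(m{\left(-1780 \right)} + R{\left(707 \right)}\right) \left(4998126 - 1636660\right) = \left(0 - 888\right) \left(4998126 - 1636660\right) = \left(-888\right) 3361466 = -2984981808$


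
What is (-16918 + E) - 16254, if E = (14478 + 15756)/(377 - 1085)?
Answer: -3919335/118 ≈ -33215.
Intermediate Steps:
E = -5039/118 (E = 30234/(-708) = 30234*(-1/708) = -5039/118 ≈ -42.703)
(-16918 + E) - 16254 = (-16918 - 5039/118) - 16254 = -2001363/118 - 16254 = -3919335/118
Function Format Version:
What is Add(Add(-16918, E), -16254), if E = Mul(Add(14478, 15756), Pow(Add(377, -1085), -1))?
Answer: Rational(-3919335, 118) ≈ -33215.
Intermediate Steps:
E = Rational(-5039, 118) (E = Mul(30234, Pow(-708, -1)) = Mul(30234, Rational(-1, 708)) = Rational(-5039, 118) ≈ -42.703)
Add(Add(-16918, E), -16254) = Add(Add(-16918, Rational(-5039, 118)), -16254) = Add(Rational(-2001363, 118), -16254) = Rational(-3919335, 118)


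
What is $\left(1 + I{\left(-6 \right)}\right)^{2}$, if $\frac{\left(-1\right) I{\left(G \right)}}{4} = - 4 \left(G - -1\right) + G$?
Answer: $3025$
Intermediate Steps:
$I{\left(G \right)} = 16 + 12 G$ ($I{\left(G \right)} = - 4 \left(- 4 \left(G - -1\right) + G\right) = - 4 \left(- 4 \left(G + 1\right) + G\right) = - 4 \left(- 4 \left(1 + G\right) + G\right) = - 4 \left(\left(-4 - 4 G\right) + G\right) = - 4 \left(-4 - 3 G\right) = 16 + 12 G$)
$\left(1 + I{\left(-6 \right)}\right)^{2} = \left(1 + \left(16 + 12 \left(-6\right)\right)\right)^{2} = \left(1 + \left(16 - 72\right)\right)^{2} = \left(1 - 56\right)^{2} = \left(-55\right)^{2} = 3025$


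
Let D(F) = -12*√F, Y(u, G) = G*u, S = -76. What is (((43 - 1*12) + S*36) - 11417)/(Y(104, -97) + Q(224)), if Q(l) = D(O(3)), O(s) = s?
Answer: 8903921/6360457 - 21183*√3/12720914 ≈ 1.3970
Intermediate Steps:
Q(l) = -12*√3
(((43 - 1*12) + S*36) - 11417)/(Y(104, -97) + Q(224)) = (((43 - 1*12) - 76*36) - 11417)/(-97*104 - 12*√3) = (((43 - 12) - 2736) - 11417)/(-10088 - 12*√3) = ((31 - 2736) - 11417)/(-10088 - 12*√3) = (-2705 - 11417)/(-10088 - 12*√3) = -14122/(-10088 - 12*√3)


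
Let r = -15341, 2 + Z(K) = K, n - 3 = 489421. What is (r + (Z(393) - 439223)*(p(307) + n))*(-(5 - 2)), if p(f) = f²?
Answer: 768403215831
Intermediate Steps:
n = 489424 (n = 3 + 489421 = 489424)
Z(K) = -2 + K
(r + (Z(393) - 439223)*(p(307) + n))*(-(5 - 2)) = (-15341 + ((-2 + 393) - 439223)*(307² + 489424))*(-(5 - 2)) = (-15341 + (391 - 439223)*(94249 + 489424))*(-1*3) = (-15341 - 438832*583673)*(-3) = (-15341 - 256134389936)*(-3) = -256134405277*(-3) = 768403215831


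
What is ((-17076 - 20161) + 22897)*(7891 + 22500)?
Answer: -435806940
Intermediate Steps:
((-17076 - 20161) + 22897)*(7891 + 22500) = (-37237 + 22897)*30391 = -14340*30391 = -435806940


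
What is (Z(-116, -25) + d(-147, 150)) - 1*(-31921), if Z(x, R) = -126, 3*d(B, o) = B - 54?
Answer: 31728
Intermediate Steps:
d(B, o) = -18 + B/3 (d(B, o) = (B - 54)/3 = (-54 + B)/3 = -18 + B/3)
(Z(-116, -25) + d(-147, 150)) - 1*(-31921) = (-126 + (-18 + (⅓)*(-147))) - 1*(-31921) = (-126 + (-18 - 49)) + 31921 = (-126 - 67) + 31921 = -193 + 31921 = 31728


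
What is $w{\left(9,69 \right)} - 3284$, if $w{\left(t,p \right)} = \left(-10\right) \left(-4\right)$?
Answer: $-3244$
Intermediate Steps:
$w{\left(t,p \right)} = 40$
$w{\left(9,69 \right)} - 3284 = 40 - 3284 = -3244$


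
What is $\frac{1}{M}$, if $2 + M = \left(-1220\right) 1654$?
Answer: $- \frac{1}{2017882} \approx -4.9557 \cdot 10^{-7}$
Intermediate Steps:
$M = -2017882$ ($M = -2 - 2017880 = -2017882$)
$\frac{1}{M} = \frac{1}{-2017882} = - \frac{1}{2017882}$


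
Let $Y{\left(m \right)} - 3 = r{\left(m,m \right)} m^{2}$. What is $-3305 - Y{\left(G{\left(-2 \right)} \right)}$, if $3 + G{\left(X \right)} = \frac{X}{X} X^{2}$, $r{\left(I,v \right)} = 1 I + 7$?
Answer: $-3316$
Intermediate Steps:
$r{\left(I,v \right)} = 7 + I$ ($r{\left(I,v \right)} = I + 7 = 7 + I$)
$G{\left(X \right)} = -3 + X^{2}$ ($G{\left(X \right)} = -3 + \frac{X}{X} X^{2} = -3 + 1 X^{2} = -3 + X^{2}$)
$Y{\left(m \right)} = 3 + m^{2} \left(7 + m\right)$ ($Y{\left(m \right)} = 3 + \left(7 + m\right) m^{2} = 3 + m^{2} \left(7 + m\right)$)
$-3305 - Y{\left(G{\left(-2 \right)} \right)} = -3305 - \left(3 + \left(-3 + \left(-2\right)^{2}\right)^{2} \left(7 - \left(3 - \left(-2\right)^{2}\right)\right)\right) = -3305 - \left(3 + \left(-3 + 4\right)^{2} \left(7 + \left(-3 + 4\right)\right)\right) = -3305 - \left(3 + 1^{2} \left(7 + 1\right)\right) = -3305 - \left(3 + 1 \cdot 8\right) = -3305 - \left(3 + 8\right) = -3305 - 11 = -3316$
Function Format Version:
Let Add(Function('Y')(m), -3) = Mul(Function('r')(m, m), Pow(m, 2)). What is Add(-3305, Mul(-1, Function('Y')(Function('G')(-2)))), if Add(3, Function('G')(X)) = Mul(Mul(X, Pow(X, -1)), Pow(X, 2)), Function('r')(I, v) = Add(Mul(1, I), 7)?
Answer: -3316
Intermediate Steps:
Function('r')(I, v) = Add(7, I) (Function('r')(I, v) = Add(I, 7) = Add(7, I))
Function('G')(X) = Add(-3, Pow(X, 2)) (Function('G')(X) = Add(-3, Mul(Mul(X, Pow(X, -1)), Pow(X, 2))) = Add(-3, Mul(1, Pow(X, 2))) = Add(-3, Pow(X, 2)))
Function('Y')(m) = Add(3, Mul(Pow(m, 2), Add(7, m))) (Function('Y')(m) = Add(3, Mul(Add(7, m), Pow(m, 2))) = Add(3, Mul(Pow(m, 2), Add(7, m))))
Add(-3305, Mul(-1, Function('Y')(Function('G')(-2)))) = Add(-3305, Mul(-1, Add(3, Mul(Pow(Add(-3, Pow(-2, 2)), 2), Add(7, Add(-3, Pow(-2, 2))))))) = Add(-3305, Mul(-1, Add(3, Mul(Pow(Add(-3, 4), 2), Add(7, Add(-3, 4)))))) = Add(-3305, Mul(-1, Add(3, Mul(Pow(1, 2), Add(7, 1))))) = Add(-3305, Mul(-1, Add(3, Mul(1, 8)))) = Add(-3305, Mul(-1, Add(3, 8))) = Add(-3305, Mul(-1, 11)) = Add(-3305, -11) = -3316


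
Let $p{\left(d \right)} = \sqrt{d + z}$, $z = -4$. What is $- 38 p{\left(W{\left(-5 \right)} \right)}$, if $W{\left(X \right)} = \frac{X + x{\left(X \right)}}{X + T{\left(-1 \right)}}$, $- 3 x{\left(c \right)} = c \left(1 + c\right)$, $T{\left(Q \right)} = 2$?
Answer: $- \frac{38 i}{3} \approx - 12.667 i$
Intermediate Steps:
$x{\left(c \right)} = - \frac{c \left(1 + c\right)}{3}$
$W{\left(X \right)} = \frac{X - \frac{X \left(1 + X\right)}{3}}{2 + X}$ ($W{\left(X \right)} = \frac{X - \frac{X \left(1 + X\right)}{3}}{X + 2} = \frac{X - \frac{X \left(1 + X\right)}{3}}{2 + X}$)
$p{\left(d \right)} = \sqrt{-4 + d}$ ($p{\left(d \right)} = \sqrt{d - 4} = \sqrt{-4 + d}$)
$- 38 p{\left(W{\left(-5 \right)} \right)} = - 38 \sqrt{-4 + \frac{1}{3} \left(-5\right) \frac{1}{2 - 5} \left(2 - -5\right)} = - 38 \sqrt{-4 + \frac{1}{3} \left(-5\right) \frac{1}{-3} \left(2 + 5\right)} = - 38 \sqrt{-4 + \frac{1}{3} \left(-5\right) \left(- \frac{1}{3}\right) 7} = - 38 \sqrt{-4 + \frac{35}{9}} = - 38 \sqrt{- \frac{1}{9}} = - 38 \frac{i}{3} = - \frac{38 i}{3}$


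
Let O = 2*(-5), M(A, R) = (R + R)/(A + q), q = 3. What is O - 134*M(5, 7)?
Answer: -489/2 ≈ -244.50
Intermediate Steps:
M(A, R) = 2*R/(3 + A) (M(A, R) = (R + R)/(A + 3) = (2*R)/(3 + A) = 2*R/(3 + A))
O = -10
O - 134*M(5, 7) = -10 - 268*7/(3 + 5) = -10 - 268*7/8 = -10 - 134*7/4 = -10 - 469/2 = -489/2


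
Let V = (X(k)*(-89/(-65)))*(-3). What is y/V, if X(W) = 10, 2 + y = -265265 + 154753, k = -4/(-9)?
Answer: 239447/89 ≈ 2690.4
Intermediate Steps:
k = 4/9 (k = -4*(-⅑) = 4/9 ≈ 0.44444)
y = -110514 (y = -2 + (-265265 + 154753) = -2 - 110512 = -110514)
V = -534/13 (V = (10*(-89/(-65)))*(-3) = (10*(-89*(-1/65)))*(-3) = (10*(89/65))*(-3) = (178/13)*(-3) = -534/13 ≈ -41.077)
y/V = -110514/(-534/13) = -110514*(-13/534) = 239447/89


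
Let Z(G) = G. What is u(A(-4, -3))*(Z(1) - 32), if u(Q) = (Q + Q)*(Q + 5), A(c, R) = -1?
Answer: 248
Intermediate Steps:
u(Q) = 2*Q*(5 + Q) (u(Q) = (2*Q)*(5 + Q) = 2*Q*(5 + Q))
u(A(-4, -3))*(Z(1) - 32) = (2*(-1)*(5 - 1))*(1 - 32) = (2*(-1)*4)*(-31) = -8*(-31) = 248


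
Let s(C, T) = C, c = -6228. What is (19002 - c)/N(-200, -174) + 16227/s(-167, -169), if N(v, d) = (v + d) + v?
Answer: -6763854/47929 ≈ -141.12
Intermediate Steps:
N(v, d) = d + 2*v (N(v, d) = (d + v) + v = d + 2*v)
(19002 - c)/N(-200, -174) + 16227/s(-167, -169) = (19002 - 1*(-6228))/(-174 + 2*(-200)) + 16227/(-167) = (19002 + 6228)/(-174 - 400) + 16227*(-1/167) = 25230/(-574) - 16227/167 = 25230*(-1/574) - 16227/167 = -12615/287 - 16227/167 = -6763854/47929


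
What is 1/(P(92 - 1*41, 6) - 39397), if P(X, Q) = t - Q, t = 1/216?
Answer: -216/8511047 ≈ -2.5379e-5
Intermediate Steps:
t = 1/216 ≈ 0.0046296
P(X, Q) = 1/216 - Q
1/(P(92 - 1*41, 6) - 39397) = 1/((1/216 - 1*6) - 39397) = 1/((1/216 - 6) - 39397) = 1/(-1295/216 - 39397) = 1/(-8511047/216) = -216/8511047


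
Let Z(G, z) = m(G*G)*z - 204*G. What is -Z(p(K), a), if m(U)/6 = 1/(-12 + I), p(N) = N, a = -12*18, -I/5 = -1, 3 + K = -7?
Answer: -15576/7 ≈ -2225.1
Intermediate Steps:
K = -10 (K = -3 - 7 = -10)
I = 5 (I = -5*(-1) = 5)
a = -216
m(U) = -6/7 (m(U) = 6/(-12 + 5) = 6/(-7) = 6*(-1/7) = -6/7)
Z(G, z) = -204*G - 6*z/7 (Z(G, z) = -6*z/7 - 204*G = -204*G - 6*z/7)
-Z(p(K), a) = -(-204*(-10) - 6/7*(-216)) = -(2040 + 1296/7) = -1*15576/7 = -15576/7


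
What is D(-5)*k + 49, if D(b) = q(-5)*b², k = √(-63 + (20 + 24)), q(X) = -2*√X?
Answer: 49 + 50*√95 ≈ 536.34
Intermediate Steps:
k = I*√19 (k = √(-63 + 44) = √(-19) = I*√19 ≈ 4.3589*I)
D(b) = -2*I*√5*b² (D(b) = (-2*I*√5)*b² = -2*I*√5*b²)
D(-5)*k + 49 = (-2*I*√5*(-5)²)*(I*√19) + 49 = (-2*I*√5*25)*(I*√19) + 49 = (-50*I*√5)*(I*√19) + 49 = 50*√95 + 49 = 49 + 50*√95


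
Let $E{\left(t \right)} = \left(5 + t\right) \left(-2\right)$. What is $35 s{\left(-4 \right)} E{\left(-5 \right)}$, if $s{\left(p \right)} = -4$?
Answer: $0$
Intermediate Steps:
$E{\left(t \right)} = -10 - 2 t$
$35 s{\left(-4 \right)} E{\left(-5 \right)} = 35 \left(-4\right) \left(-10 - -10\right) = - 140 \left(-10 + 10\right) = \left(-140\right) 0 = 0$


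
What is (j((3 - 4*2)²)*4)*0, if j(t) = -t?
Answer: 0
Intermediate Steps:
(j((3 - 4*2)²)*4)*0 = (-(3 - 4*2)²*4)*0 = (-(3 - 8)²*4)*0 = (-1*(-5)²*4)*0 = (-1*25*4)*0 = -25*4*0 = -100*0 = 0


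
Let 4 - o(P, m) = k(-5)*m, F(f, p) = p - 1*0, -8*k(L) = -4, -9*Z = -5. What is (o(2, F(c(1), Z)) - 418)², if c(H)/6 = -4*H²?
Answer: 55606849/324 ≈ 1.7163e+5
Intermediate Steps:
Z = 5/9 (Z = -⅑*(-5) = 5/9 ≈ 0.55556)
k(L) = ½ (k(L) = -⅛*(-4) = ½)
c(H) = -24*H² (c(H) = 6*(-4*H²) = -24*H²)
F(f, p) = p (F(f, p) = p + 0 = p)
o(P, m) = 4 - m/2
(o(2, F(c(1), Z)) - 418)² = ((4 - ½*5/9) - 418)² = ((4 - 5/18) - 418)² = (67/18 - 418)² = (-7457/18)² = 55606849/324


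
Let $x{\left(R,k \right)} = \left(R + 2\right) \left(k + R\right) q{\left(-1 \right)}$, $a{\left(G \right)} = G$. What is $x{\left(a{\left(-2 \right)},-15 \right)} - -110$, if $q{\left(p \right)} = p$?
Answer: $110$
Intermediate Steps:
$x{\left(R,k \right)} = - \left(2 + R\right) \left(R + k\right)$ ($x{\left(R,k \right)} = \left(R + 2\right) \left(k + R\right) \left(-1\right) = \left(2 + R\right) \left(R + k\right) \left(-1\right) = - \left(2 + R\right) \left(R + k\right)$)
$x{\left(a{\left(-2 \right)},-15 \right)} - -110 = \left(- \left(-2\right)^{2} - -4 - -30 - \left(-2\right) \left(-15\right)\right) - -110 = \left(\left(-1\right) 4 + 4 + 30 - 30\right) + 110 = \left(-4 + 4 + 30 - 30\right) + 110 = 0 + 110 = 110$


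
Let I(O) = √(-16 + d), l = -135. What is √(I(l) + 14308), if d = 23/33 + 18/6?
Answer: √(15581412 + 33*I*√13398)/33 ≈ 119.62 + 0.014662*I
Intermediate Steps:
d = 122/33 (d = 23*(1/33) + 18*(⅙) = 23/33 + 3 = 122/33 ≈ 3.6970)
I(O) = I*√13398/33 (I(O) = √(-16 + 122/33) = √(-406/33) = I*√13398/33)
√(I(l) + 14308) = √(I*√13398/33 + 14308) = √(14308 + I*√13398/33)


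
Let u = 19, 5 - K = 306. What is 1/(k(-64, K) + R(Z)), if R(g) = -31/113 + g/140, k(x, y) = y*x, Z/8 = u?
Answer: 3955/76192329 ≈ 5.1908e-5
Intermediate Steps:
K = -301 (K = 5 - 1*306 = 5 - 306 = -301)
Z = 152 (Z = 8*19 = 152)
k(x, y) = x*y
R(g) = -31/113 + g/140 (R(g) = -31*1/113 + g*(1/140) = -31/113 + g/140)
1/(k(-64, K) + R(Z)) = 1/(-64*(-301) + (-31/113 + (1/140)*152)) = 1/(19264 + (-31/113 + 38/35)) = 1/(19264 + 3209/3955) = 1/(76192329/3955) = 3955/76192329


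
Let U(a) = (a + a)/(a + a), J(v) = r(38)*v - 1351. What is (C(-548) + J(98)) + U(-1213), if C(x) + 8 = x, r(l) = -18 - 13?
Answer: -4944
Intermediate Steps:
r(l) = -31
J(v) = -1351 - 31*v (J(v) = -31*v - 1351 = -1351 - 31*v)
C(x) = -8 + x
U(a) = 1 (U(a) = (2*a)/((2*a)) = (2*a)*(1/(2*a)) = 1)
(C(-548) + J(98)) + U(-1213) = ((-8 - 548) + (-1351 - 31*98)) + 1 = (-556 + (-1351 - 3038)) + 1 = (-556 - 4389) + 1 = -4945 + 1 = -4944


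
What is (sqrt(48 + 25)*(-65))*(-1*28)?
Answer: 1820*sqrt(73) ≈ 15550.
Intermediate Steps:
(sqrt(48 + 25)*(-65))*(-1*28) = (sqrt(73)*(-65))*(-28) = -65*sqrt(73)*(-28) = 1820*sqrt(73)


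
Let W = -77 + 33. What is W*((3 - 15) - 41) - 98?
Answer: 2234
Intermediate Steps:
W = -44
W*((3 - 15) - 41) - 98 = -44*((3 - 15) - 41) - 98 = -44*(-12 - 41) - 98 = -44*(-53) - 98 = 2332 - 98 = 2234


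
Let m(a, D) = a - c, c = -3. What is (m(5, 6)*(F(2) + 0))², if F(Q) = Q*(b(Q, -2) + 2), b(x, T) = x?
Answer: 4096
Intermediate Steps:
F(Q) = Q*(2 + Q) (F(Q) = Q*(Q + 2) = Q*(2 + Q))
m(a, D) = 3 + a (m(a, D) = a - 1*(-3) = a + 3 = 3 + a)
(m(5, 6)*(F(2) + 0))² = ((3 + 5)*(2*(2 + 2) + 0))² = (8*(2*4 + 0))² = (8*(8 + 0))² = (8*8)² = 64² = 4096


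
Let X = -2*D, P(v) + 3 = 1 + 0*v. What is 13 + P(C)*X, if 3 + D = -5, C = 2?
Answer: -19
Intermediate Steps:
D = -8 (D = -3 - 5 = -8)
P(v) = -2 (P(v) = -3 + (1 + 0*v) = -3 + (1 + 0) = -3 + 1 = -2)
X = 16 (X = -2*(-8) = 16)
13 + P(C)*X = 13 - 2*16 = 13 - 32 = -19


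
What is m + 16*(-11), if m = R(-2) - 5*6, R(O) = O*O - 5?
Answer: -207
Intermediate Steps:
R(O) = -5 + O**2 (R(O) = O**2 - 5 = -5 + O**2)
m = -31 (m = (-5 + (-2)**2) - 5*6 = (-5 + 4) - 30 = -1 - 30 = -31)
m + 16*(-11) = -31 + 16*(-11) = -31 - 176 = -207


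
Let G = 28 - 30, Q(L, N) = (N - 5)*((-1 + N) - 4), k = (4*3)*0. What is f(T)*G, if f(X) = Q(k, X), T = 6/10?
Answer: -968/25 ≈ -38.720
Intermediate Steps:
k = 0 (k = 12*0 = 0)
T = ⅗ (T = 6*(⅒) = ⅗ ≈ 0.60000)
Q(L, N) = (-5 + N)² (Q(L, N) = (-5 + N)*(-5 + N) = (-5 + N)²)
G = -2
f(X) = (-5 + X)²
f(T)*G = (-5 + ⅗)²*(-2) = (-22/5)²*(-2) = (484/25)*(-2) = -968/25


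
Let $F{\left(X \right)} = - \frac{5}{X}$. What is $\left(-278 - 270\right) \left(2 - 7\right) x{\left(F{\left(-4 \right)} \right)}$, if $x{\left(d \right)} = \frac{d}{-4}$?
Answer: $- \frac{3425}{4} \approx -856.25$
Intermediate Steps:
$x{\left(d \right)} = - \frac{d}{4}$ ($x{\left(d \right)} = d \left(- \frac{1}{4}\right) = - \frac{d}{4}$)
$\left(-278 - 270\right) \left(2 - 7\right) x{\left(F{\left(-4 \right)} \right)} = \left(-278 - 270\right) \left(2 - 7\right) \left(- \frac{\left(-5\right) \frac{1}{-4}}{4}\right) = - 548 \left(- 5 \left(- \frac{\left(-5\right) \left(- \frac{1}{4}\right)}{4}\right)\right) = - 548 \left(- 5 \left(\left(- \frac{1}{4}\right) \frac{5}{4}\right)\right) = - 548 \left(\left(-5\right) \left(- \frac{5}{16}\right)\right) = \left(-548\right) \frac{25}{16} = - \frac{3425}{4}$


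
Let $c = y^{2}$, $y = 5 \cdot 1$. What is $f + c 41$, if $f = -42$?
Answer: $983$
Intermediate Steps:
$y = 5$
$c = 25$ ($c = 5^{2} = 25$)
$f + c 41 = -42 + 25 \cdot 41 = -42 + 1025 = 983$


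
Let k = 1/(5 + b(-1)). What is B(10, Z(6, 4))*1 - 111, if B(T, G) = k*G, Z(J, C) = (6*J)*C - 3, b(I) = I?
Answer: -303/4 ≈ -75.750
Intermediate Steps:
Z(J, C) = -3 + 6*C*J (Z(J, C) = 6*C*J - 3 = -3 + 6*C*J)
k = 1/4 (k = 1/(5 - 1) = 1/4 ≈ 0.25000)
B(T, G) = G/4
B(10, Z(6, 4))*1 - 111 = ((-3 + 6*4*6)/4)*1 - 111 = ((-3 + 144)/4)*1 - 111 = ((1/4)*141)*1 - 111 = (141/4)*1 - 111 = 141/4 - 111 = -303/4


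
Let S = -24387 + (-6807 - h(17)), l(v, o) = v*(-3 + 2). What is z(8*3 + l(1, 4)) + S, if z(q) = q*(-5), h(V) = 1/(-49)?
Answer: -1534140/49 ≈ -31309.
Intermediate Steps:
h(V) = -1/49
l(v, o) = -v (l(v, o) = v*(-1) = -v)
z(q) = -5*q
S = -1528505/49 (S = -24387 + (-6807 - 1*(-1/49)) = -24387 + (-6807 + 1/49) = -24387 - 333542/49 = -1528505/49 ≈ -31194.)
z(8*3 + l(1, 4)) + S = -5*(8*3 - 1*1) - 1528505/49 = -5*(24 - 1) - 1528505/49 = -5*23 - 1528505/49 = -115 - 1528505/49 = -1534140/49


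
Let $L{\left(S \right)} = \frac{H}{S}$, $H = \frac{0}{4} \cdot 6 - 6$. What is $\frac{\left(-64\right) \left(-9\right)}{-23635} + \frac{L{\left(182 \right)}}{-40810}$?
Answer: $- \frac{427805211}{17554707170} \approx -0.02437$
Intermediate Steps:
$H = -6$ ($H = 0 \cdot \frac{1}{4} \cdot 6 - 6 = 0 \cdot 6 - 6 = 0 - 6 = -6$)
$L{\left(S \right)} = - \frac{6}{S}$
$\frac{\left(-64\right) \left(-9\right)}{-23635} + \frac{L{\left(182 \right)}}{-40810} = \frac{\left(-64\right) \left(-9\right)}{-23635} + \frac{\left(-6\right) \frac{1}{182}}{-40810} = 576 \left(- \frac{1}{23635}\right) + \left(-6\right) \frac{1}{182} \left(- \frac{1}{40810}\right) = - \frac{576}{23635} - - \frac{3}{3713710} = - \frac{576}{23635} + \frac{3}{3713710} = - \frac{427805211}{17554707170}$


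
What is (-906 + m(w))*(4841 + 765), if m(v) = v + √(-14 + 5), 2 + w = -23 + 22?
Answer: -5095854 + 16818*I ≈ -5.0959e+6 + 16818.0*I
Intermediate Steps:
w = -3 (w = -2 + (-23 + 22) = -2 - 1 = -3)
m(v) = v + 3*I (m(v) = v + √(-9) = v + 3*I)
(-906 + m(w))*(4841 + 765) = (-906 + (-3 + 3*I))*(4841 + 765) = (-909 + 3*I)*5606 = -5095854 + 16818*I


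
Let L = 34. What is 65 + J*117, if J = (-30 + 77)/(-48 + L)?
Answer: -4589/14 ≈ -327.79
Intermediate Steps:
J = -47/14 (J = (-30 + 77)/(-48 + 34) = 47/(-14) = 47*(-1/14) = -47/14 ≈ -3.3571)
65 + J*117 = 65 - 47/14*117 = 65 - 5499/14 = -4589/14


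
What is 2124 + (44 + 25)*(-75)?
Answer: -3051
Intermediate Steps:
2124 + (44 + 25)*(-75) = 2124 + 69*(-75) = 2124 - 5175 = -3051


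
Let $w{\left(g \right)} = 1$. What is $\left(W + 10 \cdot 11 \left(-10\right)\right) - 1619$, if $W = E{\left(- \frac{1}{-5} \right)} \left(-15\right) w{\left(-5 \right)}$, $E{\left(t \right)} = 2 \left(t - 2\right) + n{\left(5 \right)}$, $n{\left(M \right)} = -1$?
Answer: $-2650$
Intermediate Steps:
$E{\left(t \right)} = -5 + 2 t$ ($E{\left(t \right)} = 2 \left(t - 2\right) - 1 = 2 \left(-2 + t\right) - 1 = \left(-4 + 2 t\right) - 1 = -5 + 2 t$)
$W = 69$ ($W = \left(-5 + 2 \left(- \frac{1}{-5}\right)\right) \left(-15\right) 1 = \left(-5 + 2 \left(\left(-1\right) \left(- \frac{1}{5}\right)\right)\right) \left(-15\right) 1 = \left(-5 + 2 \cdot \frac{1}{5}\right) \left(-15\right) 1 = \left(-5 + \frac{2}{5}\right) \left(-15\right) 1 = \left(- \frac{23}{5}\right) \left(-15\right) 1 = 69 \cdot 1 = 69$)
$\left(W + 10 \cdot 11 \left(-10\right)\right) - 1619 = \left(69 + 10 \cdot 11 \left(-10\right)\right) - 1619 = \left(69 + 110 \left(-10\right)\right) - 1619 = \left(69 - 1100\right) - 1619 = -1031 - 1619 = -2650$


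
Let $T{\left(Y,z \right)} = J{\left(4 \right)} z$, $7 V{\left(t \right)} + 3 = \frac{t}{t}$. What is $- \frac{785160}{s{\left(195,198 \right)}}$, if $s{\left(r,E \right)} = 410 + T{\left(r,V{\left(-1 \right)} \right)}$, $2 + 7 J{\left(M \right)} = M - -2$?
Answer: $- \frac{6412140}{3347} \approx -1915.8$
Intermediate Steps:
$V{\left(t \right)} = - \frac{2}{7}$ ($V{\left(t \right)} = - \frac{3}{7} + \frac{t \frac{1}{t}}{7} = - \frac{3}{7} + \frac{1}{7} \cdot 1 = - \frac{3}{7} + \frac{1}{7} = - \frac{2}{7}$)
$J{\left(M \right)} = \frac{M}{7}$ ($J{\left(M \right)} = - \frac{2}{7} + \frac{M - -2}{7} = - \frac{2}{7} + \frac{M + 2}{7} = - \frac{2}{7} + \frac{2 + M}{7} = - \frac{2}{7} + \left(\frac{2}{7} + \frac{M}{7}\right) = \frac{M}{7}$)
$T{\left(Y,z \right)} = \frac{4 z}{7}$ ($T{\left(Y,z \right)} = \frac{1}{7} \cdot 4 z = \frac{4 z}{7}$)
$s{\left(r,E \right)} = \frac{20082}{49}$ ($s{\left(r,E \right)} = 410 + \frac{4}{7} \left(- \frac{2}{7}\right) = 410 - \frac{8}{49} = \frac{20082}{49}$)
$- \frac{785160}{s{\left(195,198 \right)}} = - \frac{785160}{\frac{20082}{49}} = \left(-785160\right) \frac{49}{20082} = - \frac{6412140}{3347}$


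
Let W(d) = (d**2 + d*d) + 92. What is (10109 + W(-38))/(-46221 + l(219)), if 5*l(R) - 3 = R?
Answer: -21815/76961 ≈ -0.28346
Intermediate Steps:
W(d) = 92 + 2*d**2 (W(d) = (d**2 + d**2) + 92 = 2*d**2 + 92 = 92 + 2*d**2)
l(R) = 3/5 + R/5
(10109 + W(-38))/(-46221 + l(219)) = (10109 + (92 + 2*(-38)**2))/(-46221 + (3/5 + (1/5)*219)) = (10109 + (92 + 2*1444))/(-46221 + (3/5 + 219/5)) = (10109 + (92 + 2888))/(-46221 + 222/5) = (10109 + 2980)/(-230883/5) = 13089*(-5/230883) = -21815/76961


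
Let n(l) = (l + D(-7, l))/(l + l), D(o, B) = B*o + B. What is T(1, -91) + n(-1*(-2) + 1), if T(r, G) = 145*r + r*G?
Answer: 103/2 ≈ 51.500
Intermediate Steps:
D(o, B) = B + B*o
T(r, G) = 145*r + G*r
n(l) = -5/2 (n(l) = (l + l*(1 - 7))/(l + l) = (l + l*(-6))/((2*l)) = (l - 6*l)*(1/(2*l)) = (-5*l)*(1/(2*l)) = -5/2)
T(1, -91) + n(-1*(-2) + 1) = 1*(145 - 91) - 5/2 = 1*54 - 5/2 = 54 - 5/2 = 103/2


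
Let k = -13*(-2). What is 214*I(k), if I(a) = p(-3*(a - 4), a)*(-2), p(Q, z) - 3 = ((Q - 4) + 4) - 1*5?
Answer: 29104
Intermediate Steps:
k = 26
p(Q, z) = -2 + Q (p(Q, z) = 3 + (((Q - 4) + 4) - 1*5) = 3 + (((-4 + Q) + 4) - 5) = 3 + (Q - 5) = 3 + (-5 + Q) = -2 + Q)
I(a) = -20 + 6*a (I(a) = (-2 - 3*(a - 4))*(-2) = (-2 - 3*(-4 + a))*(-2) = (-2 + (12 - 3*a))*(-2) = (10 - 3*a)*(-2) = -20 + 6*a)
214*I(k) = 214*(-20 + 6*26) = 214*(-20 + 156) = 214*136 = 29104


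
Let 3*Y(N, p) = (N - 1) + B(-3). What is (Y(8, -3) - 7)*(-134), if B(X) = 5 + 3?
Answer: 268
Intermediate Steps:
B(X) = 8
Y(N, p) = 7/3 + N/3 (Y(N, p) = ((N - 1) + 8)/3 = ((-1 + N) + 8)/3 = (7 + N)/3 = 7/3 + N/3)
(Y(8, -3) - 7)*(-134) = ((7/3 + (1/3)*8) - 7)*(-134) = ((7/3 + 8/3) - 7)*(-134) = (5 - 7)*(-134) = -2*(-134) = 268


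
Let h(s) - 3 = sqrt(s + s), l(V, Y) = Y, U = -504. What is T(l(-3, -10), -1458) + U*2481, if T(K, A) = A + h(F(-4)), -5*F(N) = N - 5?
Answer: -1251879 + 3*sqrt(10)/5 ≈ -1.2519e+6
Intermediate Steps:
F(N) = 1 - N/5 (F(N) = -(N - 5)/5 = -(-5 + N)/5 = 1 - N/5)
h(s) = 3 + sqrt(2)*sqrt(s) (h(s) = 3 + sqrt(s + s) = 3 + sqrt(2*s) = 3 + sqrt(2)*sqrt(s))
T(K, A) = 3 + A + 3*sqrt(10)/5 (T(K, A) = A + (3 + sqrt(2)*sqrt(1 - 1/5*(-4))) = A + (3 + sqrt(2)*sqrt(1 + 4/5)) = A + (3 + sqrt(2)*sqrt(9/5)) = A + (3 + sqrt(2)*(3*sqrt(5)/5)) = A + (3 + 3*sqrt(10)/5) = 3 + A + 3*sqrt(10)/5)
T(l(-3, -10), -1458) + U*2481 = (3 - 1458 + 3*sqrt(10)/5) - 504*2481 = (-1455 + 3*sqrt(10)/5) - 1250424 = -1251879 + 3*sqrt(10)/5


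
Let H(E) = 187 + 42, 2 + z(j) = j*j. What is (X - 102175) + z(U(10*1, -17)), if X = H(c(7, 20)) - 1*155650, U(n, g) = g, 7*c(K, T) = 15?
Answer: -257309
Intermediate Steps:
c(K, T) = 15/7 (c(K, T) = (⅐)*15 = 15/7)
z(j) = -2 + j² (z(j) = -2 + j*j = -2 + j²)
H(E) = 229
X = -155421 (X = 229 - 1*155650 = 229 - 155650 = -155421)
(X - 102175) + z(U(10*1, -17)) = (-155421 - 102175) + (-2 + (-17)²) = -257596 + (-2 + 289) = -257596 + 287 = -257309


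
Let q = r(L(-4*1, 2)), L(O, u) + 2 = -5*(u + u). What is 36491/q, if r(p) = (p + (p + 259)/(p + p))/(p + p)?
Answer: 70646576/1205 ≈ 58628.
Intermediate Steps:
L(O, u) = -2 - 10*u (L(O, u) = -2 - 5*(u + u) = -2 - 10*u)
r(p) = (p + (259 + p)/(2*p))/(2*p) (r(p) = (p + (259 + p)/((2*p)))/((2*p)) = (p + (259 + p)*(1/(2*p)))*(1/(2*p)) = (p + (259 + p)/(2*p))*(1/(2*p)) = (p + (259 + p)/(2*p))/(2*p))
q = 1205/1936 (q = (259 + (-2 - 10*2) + 2*(-2 - 10*2)²)/(4*(-2 - 10*2)²) = (259 + (-2 - 20) + 2*(-2 - 20)²)/(4*(-2 - 20)²) = (¼)*(259 - 22 + 2*(-22)²)/(-22)² = (¼)*(1/484)*(259 - 22 + 2*484) = (¼)*(1/484)*(259 - 22 + 968) = (¼)*(1/484)*1205 = 1205/1936 ≈ 0.62242)
36491/q = 36491/(1205/1936) = 36491*(1936/1205) = 70646576/1205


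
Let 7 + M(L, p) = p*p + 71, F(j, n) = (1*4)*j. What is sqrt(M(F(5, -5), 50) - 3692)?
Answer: 2*I*sqrt(282) ≈ 33.586*I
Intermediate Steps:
F(j, n) = 4*j
M(L, p) = 64 + p**2 (M(L, p) = -7 + (p*p + 71) = -7 + (p**2 + 71) = -7 + (71 + p**2) = 64 + p**2)
sqrt(M(F(5, -5), 50) - 3692) = sqrt((64 + 50**2) - 3692) = sqrt((64 + 2500) - 3692) = sqrt(2564 - 3692) = sqrt(-1128) = 2*I*sqrt(282)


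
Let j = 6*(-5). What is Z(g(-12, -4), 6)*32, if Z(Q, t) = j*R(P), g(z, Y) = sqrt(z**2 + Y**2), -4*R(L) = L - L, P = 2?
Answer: 0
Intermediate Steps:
R(L) = 0 (R(L) = -(L - L)/4 = -1/4*0 = 0)
j = -30
g(z, Y) = sqrt(Y**2 + z**2)
Z(Q, t) = 0 (Z(Q, t) = -30*0 = 0)
Z(g(-12, -4), 6)*32 = 0*32 = 0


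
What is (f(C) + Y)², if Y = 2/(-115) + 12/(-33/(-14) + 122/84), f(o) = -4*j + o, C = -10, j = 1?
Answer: 24990001/211600 ≈ 118.10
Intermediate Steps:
f(o) = -4 + o (f(o) = -4*1 + o = -4 + o)
Y = 1441/460 (Y = 2*(-1/115) + 12/(-33*(-1/14) + 122*(1/84)) = -2/115 + 12/(33/14 + 61/42) = -2/115 + 12/(80/21) = -2/115 + 12*(21/80) = -2/115 + 63/20 = 1441/460 ≈ 3.1326)
(f(C) + Y)² = ((-4 - 10) + 1441/460)² = (-14 + 1441/460)² = (-4999/460)² = 24990001/211600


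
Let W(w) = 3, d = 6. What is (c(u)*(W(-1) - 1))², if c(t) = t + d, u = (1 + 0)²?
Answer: 196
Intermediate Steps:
u = 1 (u = 1² = 1)
c(t) = 6 + t (c(t) = t + 6 = 6 + t)
(c(u)*(W(-1) - 1))² = ((6 + 1)*(3 - 1))² = (7*2)² = 14² = 196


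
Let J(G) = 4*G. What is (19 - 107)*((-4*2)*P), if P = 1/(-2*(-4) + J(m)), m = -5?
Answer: -176/3 ≈ -58.667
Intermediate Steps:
P = -1/12 (P = 1/(-2*(-4) + 4*(-5)) = 1/(8 - 20) = 1/(-12) = -1/12 ≈ -0.083333)
(19 - 107)*((-4*2)*P) = (19 - 107)*(-4*2*(-1/12)) = -(-704)*(-1)/12 = -88*⅔ = -176/3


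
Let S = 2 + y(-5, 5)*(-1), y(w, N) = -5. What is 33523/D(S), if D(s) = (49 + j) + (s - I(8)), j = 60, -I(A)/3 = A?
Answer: 4789/20 ≈ 239.45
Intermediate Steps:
I(A) = -3*A
S = 7 (S = 2 - 5*(-1) = 2 + 5 = 7)
D(s) = 133 + s (D(s) = (49 + 60) + (s - (-3)*8) = 109 + (s - 1*(-24)) = 109 + (s + 24) = 109 + (24 + s) = 133 + s)
33523/D(S) = 33523/(133 + 7) = 33523/140 = 33523*(1/140) = 4789/20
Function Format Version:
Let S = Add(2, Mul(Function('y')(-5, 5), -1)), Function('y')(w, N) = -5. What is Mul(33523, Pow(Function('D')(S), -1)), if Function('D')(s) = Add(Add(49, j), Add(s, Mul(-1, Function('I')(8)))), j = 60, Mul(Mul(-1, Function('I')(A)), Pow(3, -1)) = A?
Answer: Rational(4789, 20) ≈ 239.45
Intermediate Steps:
Function('I')(A) = Mul(-3, A)
S = 7 (S = Add(2, Mul(-5, -1)) = Add(2, 5) = 7)
Function('D')(s) = Add(133, s) (Function('D')(s) = Add(Add(49, 60), Add(s, Mul(-1, Mul(-3, 8)))) = Add(109, Add(s, Mul(-1, -24))) = Add(109, Add(s, 24)) = Add(109, Add(24, s)) = Add(133, s))
Mul(33523, Pow(Function('D')(S), -1)) = Mul(33523, Pow(Add(133, 7), -1)) = Mul(33523, Pow(140, -1)) = Mul(33523, Rational(1, 140)) = Rational(4789, 20)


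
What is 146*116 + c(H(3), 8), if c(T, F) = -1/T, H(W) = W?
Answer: 50807/3 ≈ 16936.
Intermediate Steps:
146*116 + c(H(3), 8) = 146*116 - 1/3 = 16936 - 1*⅓ = 16936 - ⅓ = 50807/3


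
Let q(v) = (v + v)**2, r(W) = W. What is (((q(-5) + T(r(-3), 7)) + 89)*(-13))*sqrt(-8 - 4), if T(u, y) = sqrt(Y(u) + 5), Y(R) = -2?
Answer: I*(-78 - 4914*sqrt(3)) ≈ -8589.3*I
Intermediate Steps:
q(v) = 4*v**2 (q(v) = (2*v)**2 = 4*v**2)
T(u, y) = sqrt(3) (T(u, y) = sqrt(-2 + 5) = sqrt(3))
(((q(-5) + T(r(-3), 7)) + 89)*(-13))*sqrt(-8 - 4) = (((4*(-5)**2 + sqrt(3)) + 89)*(-13))*sqrt(-8 - 4) = (((4*25 + sqrt(3)) + 89)*(-13))*sqrt(-12) = (((100 + sqrt(3)) + 89)*(-13))*(2*I*sqrt(3)) = ((189 + sqrt(3))*(-13))*(2*I*sqrt(3)) = (-2457 - 13*sqrt(3))*(2*I*sqrt(3)) = 2*I*sqrt(3)*(-2457 - 13*sqrt(3))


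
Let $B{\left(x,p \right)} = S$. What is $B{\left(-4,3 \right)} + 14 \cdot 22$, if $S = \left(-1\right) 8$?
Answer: $300$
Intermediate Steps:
$S = -8$
$B{\left(x,p \right)} = -8$
$B{\left(-4,3 \right)} + 14 \cdot 22 = -8 + 14 \cdot 22 = -8 + 308 = 300$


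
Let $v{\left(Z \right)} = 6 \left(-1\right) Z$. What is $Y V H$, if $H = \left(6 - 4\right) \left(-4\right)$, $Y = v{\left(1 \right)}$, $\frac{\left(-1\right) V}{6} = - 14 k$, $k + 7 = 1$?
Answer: $-24192$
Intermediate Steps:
$k = -6$ ($k = -7 + 1 = -6$)
$v{\left(Z \right)} = - 6 Z$
$V = -504$ ($V = - 6 \left(\left(-14\right) \left(-6\right)\right) = \left(-6\right) 84 = -504$)
$Y = -6$ ($Y = \left(-6\right) 1 = -6$)
$H = -8$ ($H = 2 \left(-4\right) = -8$)
$Y V H = \left(-6\right) \left(-504\right) \left(-8\right) = 3024 \left(-8\right) = -24192$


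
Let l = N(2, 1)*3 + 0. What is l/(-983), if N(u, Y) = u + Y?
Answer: -9/983 ≈ -0.0091556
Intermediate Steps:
N(u, Y) = Y + u
l = 9 (l = (1 + 2)*3 + 0 = 3*3 + 0 = 9 + 0 = 9)
l/(-983) = 9/(-983) = 9*(-1/983) = -9/983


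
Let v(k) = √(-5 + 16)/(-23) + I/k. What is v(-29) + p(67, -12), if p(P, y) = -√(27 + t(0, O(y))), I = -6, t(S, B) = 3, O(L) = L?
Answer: 6/29 - √30 - √11/23 ≈ -5.4145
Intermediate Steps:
p(P, y) = -√30 (p(P, y) = -√(27 + 3) = -√30)
v(k) = -6/k - √11/23 (v(k) = √(-5 + 16)/(-23) - 6/k = √11*(-1/23) - 6/k = -√11/23 - 6/k = -6/k - √11/23)
v(-29) + p(67, -12) = (-6/(-29) - √11/23) - √30 = (-6*(-1/29) - √11/23) - √30 = (6/29 - √11/23) - √30 = 6/29 - √30 - √11/23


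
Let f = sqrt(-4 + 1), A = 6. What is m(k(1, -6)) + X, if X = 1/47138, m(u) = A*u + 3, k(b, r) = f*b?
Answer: 141415/47138 + 6*I*sqrt(3) ≈ 3.0 + 10.392*I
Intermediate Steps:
f = I*sqrt(3) (f = sqrt(-3) = I*sqrt(3) ≈ 1.732*I)
k(b, r) = I*b*sqrt(3) (k(b, r) = (I*sqrt(3))*b = I*b*sqrt(3))
m(u) = 3 + 6*u (m(u) = 6*u + 3 = 3 + 6*u)
X = 1/47138 ≈ 2.1214e-5
m(k(1, -6)) + X = (3 + 6*(I*1*sqrt(3))) + 1/47138 = (3 + 6*(I*sqrt(3))) + 1/47138 = (3 + 6*I*sqrt(3)) + 1/47138 = 141415/47138 + 6*I*sqrt(3)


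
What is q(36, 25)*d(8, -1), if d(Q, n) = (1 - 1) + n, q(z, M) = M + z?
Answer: -61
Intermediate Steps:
d(Q, n) = n (d(Q, n) = 0 + n = n)
q(36, 25)*d(8, -1) = (25 + 36)*(-1) = 61*(-1) = -61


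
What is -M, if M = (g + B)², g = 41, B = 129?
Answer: -28900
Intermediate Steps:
M = 28900 (M = (41 + 129)² = 170² = 28900)
-M = -1*28900 = -28900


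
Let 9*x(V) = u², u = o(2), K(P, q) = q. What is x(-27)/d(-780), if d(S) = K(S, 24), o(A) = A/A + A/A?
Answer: 1/54 ≈ 0.018519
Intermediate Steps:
o(A) = 2 (o(A) = 1 + 1 = 2)
u = 2
x(V) = 4/9 (x(V) = (⅑)*2² = (⅑)*4 = 4/9)
d(S) = 24
x(-27)/d(-780) = (4/9)/24 = (4/9)*(1/24) = 1/54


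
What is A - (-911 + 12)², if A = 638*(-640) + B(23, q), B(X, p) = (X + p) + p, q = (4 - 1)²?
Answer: -1216480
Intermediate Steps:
q = 9 (q = 3² = 9)
B(X, p) = X + 2*p
A = -408279 (A = 638*(-640) + (23 + 2*9) = -408320 + (23 + 18) = -408320 + 41 = -408279)
A - (-911 + 12)² = -408279 - (-911 + 12)² = -408279 - 1*(-899)² = -408279 - 1*808201 = -408279 - 808201 = -1216480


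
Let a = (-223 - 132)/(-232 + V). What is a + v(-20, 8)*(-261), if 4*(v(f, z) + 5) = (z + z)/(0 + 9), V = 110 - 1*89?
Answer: 251234/211 ≈ 1190.7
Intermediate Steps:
V = 21 (V = 110 - 89 = 21)
v(f, z) = -5 + z/18 (v(f, z) = -5 + ((z + z)/(0 + 9))/4 = -5 + ((2*z)/9)/4 = -5 + ((2*z)*(⅑))/4 = -5 + (2*z/9)/4 = -5 + z/18)
a = 355/211 (a = (-223 - 132)/(-232 + 21) = -355/(-211) = -355*(-1/211) = 355/211 ≈ 1.6825)
a + v(-20, 8)*(-261) = 355/211 + (-5 + (1/18)*8)*(-261) = 355/211 + (-5 + 4/9)*(-261) = 355/211 - 41/9*(-261) = 355/211 + 1189 = 251234/211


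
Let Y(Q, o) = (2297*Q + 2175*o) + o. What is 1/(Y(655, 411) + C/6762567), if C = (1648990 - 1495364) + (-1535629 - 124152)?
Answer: 966081/2317503479386 ≈ 4.1686e-7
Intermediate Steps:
Y(Q, o) = 2176*o + 2297*Q (Y(Q, o) = (2175*o + 2297*Q) + o = 2176*o + 2297*Q)
C = -1506155 (C = 153626 - 1659781 = -1506155)
1/(Y(655, 411) + C/6762567) = 1/((2176*411 + 2297*655) - 1506155/6762567) = 1/((894336 + 1504535) - 1506155*1/6762567) = 1/(2398871 - 215165/966081) = 1/(2317503479386/966081) = 966081/2317503479386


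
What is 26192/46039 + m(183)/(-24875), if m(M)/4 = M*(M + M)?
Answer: -11682874568/1145220125 ≈ -10.201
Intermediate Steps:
m(M) = 8*M**2 (m(M) = 4*(M*(M + M)) = 4*(M*(2*M)) = 4*(2*M**2) = 8*M**2)
26192/46039 + m(183)/(-24875) = 26192/46039 + (8*183**2)/(-24875) = 26192*(1/46039) + (8*33489)*(-1/24875) = 26192/46039 + 267912*(-1/24875) = 26192/46039 - 267912/24875 = -11682874568/1145220125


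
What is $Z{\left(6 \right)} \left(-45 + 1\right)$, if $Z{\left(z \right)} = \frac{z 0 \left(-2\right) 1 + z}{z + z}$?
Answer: $-22$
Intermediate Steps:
$Z{\left(z \right)} = \frac{1}{2}$ ($Z{\left(z \right)} = \frac{z 0 \cdot 1 + z}{2 z} = \left(0 \cdot 1 + z\right) \frac{1}{2 z} = \left(0 + z\right) \frac{1}{2 z} = z \frac{1}{2 z} = \frac{1}{2}$)
$Z{\left(6 \right)} \left(-45 + 1\right) = \frac{-45 + 1}{2} = \frac{1}{2} \left(-44\right) = -22$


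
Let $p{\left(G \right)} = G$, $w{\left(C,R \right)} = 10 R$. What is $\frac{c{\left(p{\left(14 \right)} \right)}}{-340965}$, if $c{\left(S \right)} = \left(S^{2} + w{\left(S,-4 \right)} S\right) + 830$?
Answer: $- \frac{466}{340965} \approx -0.0013667$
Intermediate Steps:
$c{\left(S \right)} = 830 + S^{2} - 40 S$ ($c{\left(S \right)} = \left(S^{2} + 10 \left(-4\right) S\right) + 830 = \left(S^{2} - 40 S\right) + 830 = 830 + S^{2} - 40 S$)
$\frac{c{\left(p{\left(14 \right)} \right)}}{-340965} = \frac{830 + 14^{2} - 560}{-340965} = \left(830 + 196 - 560\right) \left(- \frac{1}{340965}\right) = 466 \left(- \frac{1}{340965}\right) = - \frac{466}{340965}$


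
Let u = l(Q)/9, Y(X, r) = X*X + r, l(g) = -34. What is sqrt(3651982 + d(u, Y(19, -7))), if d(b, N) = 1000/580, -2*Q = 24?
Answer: 2*sqrt(767829578)/29 ≈ 1911.0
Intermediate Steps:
Q = -12 (Q = -1/2*24 = -12)
Y(X, r) = r + X**2 (Y(X, r) = X**2 + r = r + X**2)
u = -34/9 ≈ -3.7778
d(b, N) = 50/29 (d(b, N) = 1000*(1/580) = 50/29)
sqrt(3651982 + d(u, Y(19, -7))) = sqrt(3651982 + 50/29) = sqrt(105907528/29) = 2*sqrt(767829578)/29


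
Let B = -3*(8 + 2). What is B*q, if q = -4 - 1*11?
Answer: 450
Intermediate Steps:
B = -30 (B = -3*10 = -30)
q = -15 (q = -4 - 11 = -15)
B*q = -30*(-15) = 450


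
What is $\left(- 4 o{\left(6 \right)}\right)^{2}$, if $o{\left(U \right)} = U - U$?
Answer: $0$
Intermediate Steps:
$o{\left(U \right)} = 0$
$\left(- 4 o{\left(6 \right)}\right)^{2} = \left(\left(-4\right) 0\right)^{2} = 0^{2} = 0$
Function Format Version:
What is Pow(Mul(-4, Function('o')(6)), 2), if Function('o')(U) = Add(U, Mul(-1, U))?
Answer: 0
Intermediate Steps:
Function('o')(U) = 0
Pow(Mul(-4, Function('o')(6)), 2) = Pow(Mul(-4, 0), 2) = Pow(0, 2) = 0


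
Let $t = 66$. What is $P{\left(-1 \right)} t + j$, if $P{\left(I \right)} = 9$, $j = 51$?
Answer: $645$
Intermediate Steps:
$P{\left(-1 \right)} t + j = 9 \cdot 66 + 51 = 594 + 51 = 645$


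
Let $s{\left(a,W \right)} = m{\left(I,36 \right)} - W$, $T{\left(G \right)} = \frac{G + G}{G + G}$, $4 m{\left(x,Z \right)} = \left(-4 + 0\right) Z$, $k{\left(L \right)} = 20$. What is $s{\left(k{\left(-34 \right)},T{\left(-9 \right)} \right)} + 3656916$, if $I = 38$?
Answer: $3656879$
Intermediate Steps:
$m{\left(x,Z \right)} = - Z$ ($m{\left(x,Z \right)} = \frac{\left(-4 + 0\right) Z}{4} = \frac{\left(-4\right) Z}{4} = - Z$)
$T{\left(G \right)} = 1$ ($T{\left(G \right)} = \frac{2 G}{2 G} = 2 G \frac{1}{2 G} = 1$)
$s{\left(a,W \right)} = -36 - W$ ($s{\left(a,W \right)} = \left(-1\right) 36 - W = -36 - W$)
$s{\left(k{\left(-34 \right)},T{\left(-9 \right)} \right)} + 3656916 = \left(-36 - 1\right) + 3656916 = -37 + 3656916 = 3656879$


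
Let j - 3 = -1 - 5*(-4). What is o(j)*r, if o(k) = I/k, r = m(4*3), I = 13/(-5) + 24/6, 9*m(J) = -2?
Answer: -7/495 ≈ -0.014141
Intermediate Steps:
m(J) = -2/9 (m(J) = (⅑)*(-2) = -2/9)
j = 22 (j = 3 + (-1 - 5*(-4)) = 3 + (-1 + 20) = 3 + 19 = 22)
I = 7/5 (I = 13*(-⅕) + 24*(⅙) = -13/5 + 4 = 7/5 ≈ 1.4000)
r = -2/9 ≈ -0.22222
o(k) = 7/(5*k)
o(j)*r = ((7/5)/22)*(-2/9) = ((7/5)*(1/22))*(-2/9) = (7/110)*(-2/9) = -7/495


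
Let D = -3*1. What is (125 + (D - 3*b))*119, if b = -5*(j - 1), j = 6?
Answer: 23443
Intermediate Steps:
b = -25 (b = -5*(6 - 1) = -5*5 = -25)
D = -3
(125 + (D - 3*b))*119 = (125 + (-3 - 3*(-25)))*119 = (125 + (-3 + 75))*119 = (125 + 72)*119 = 197*119 = 23443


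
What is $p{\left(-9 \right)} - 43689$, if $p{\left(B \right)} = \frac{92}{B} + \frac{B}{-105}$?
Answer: $- \frac{13765228}{315} \approx -43699.0$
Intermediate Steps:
$p{\left(B \right)} = \frac{92}{B} - \frac{B}{105}$ ($p{\left(B \right)} = \frac{92}{B} + B \left(- \frac{1}{105}\right) = \frac{92}{B} - \frac{B}{105}$)
$p{\left(-9 \right)} - 43689 = \left(\frac{92}{-9} - - \frac{3}{35}\right) - 43689 = \left(92 \left(- \frac{1}{9}\right) + \frac{3}{35}\right) - 43689 = \left(- \frac{92}{9} + \frac{3}{35}\right) - 43689 = - \frac{3193}{315} - 43689 = - \frac{13765228}{315}$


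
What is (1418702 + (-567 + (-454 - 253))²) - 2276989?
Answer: 764789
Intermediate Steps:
(1418702 + (-567 + (-454 - 253))²) - 2276989 = (1418702 + (-567 - 707)²) - 2276989 = (1418702 + (-1274)²) - 2276989 = (1418702 + 1623076) - 2276989 = 3041778 - 2276989 = 764789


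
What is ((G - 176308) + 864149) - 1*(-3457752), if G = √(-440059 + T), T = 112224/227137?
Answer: 4145593 + I*√22703153769926683/227137 ≈ 4.1456e+6 + 663.37*I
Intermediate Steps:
T = 112224/227137 (T = 112224*(1/227137) = 112224/227137 ≈ 0.49408)
G = I*√22703153769926683/227137 (G = √(-440059 + 112224/227137) = √(-99953568859/227137) = I*√22703153769926683/227137 ≈ 663.37*I)
((G - 176308) + 864149) - 1*(-3457752) = ((I*√22703153769926683/227137 - 176308) + 864149) - 1*(-3457752) = ((-176308 + I*√22703153769926683/227137) + 864149) + 3457752 = (687841 + I*√22703153769926683/227137) + 3457752 = 4145593 + I*√22703153769926683/227137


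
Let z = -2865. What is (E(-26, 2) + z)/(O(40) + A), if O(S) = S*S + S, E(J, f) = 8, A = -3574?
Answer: 2857/1934 ≈ 1.4772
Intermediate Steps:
O(S) = S + S² (O(S) = S² + S = S + S²)
(E(-26, 2) + z)/(O(40) + A) = (8 - 2865)/(40*(1 + 40) - 3574) = -2857/(40*41 - 3574) = -2857/(1640 - 3574) = -2857/(-1934) = -2857*(-1/1934) = 2857/1934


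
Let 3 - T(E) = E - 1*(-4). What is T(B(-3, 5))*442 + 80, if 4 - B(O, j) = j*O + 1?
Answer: -8318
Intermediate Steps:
B(O, j) = 3 - O*j (B(O, j) = 4 - (j*O + 1) = 4 - (O*j + 1) = 4 - (1 + O*j) = 4 + (-1 - O*j) = 3 - O*j)
T(E) = -1 - E (T(E) = 3 - (E - 1*(-4)) = 3 - (E + 4) = 3 - (4 + E) = 3 + (-4 - E) = -1 - E)
T(B(-3, 5))*442 + 80 = (-1 - (3 - 1*(-3)*5))*442 + 80 = (-1 - (3 + 15))*442 + 80 = (-1 - 1*18)*442 + 80 = (-1 - 18)*442 + 80 = -19*442 + 80 = -8398 + 80 = -8318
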